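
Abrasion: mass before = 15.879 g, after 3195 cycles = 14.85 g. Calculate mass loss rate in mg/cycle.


0.322 mg/cycle

Mass loss = 15.879 - 14.85 = 1.029 g
Rate = 1.029 / 3195 x 1000 = 0.322 mg/cycle


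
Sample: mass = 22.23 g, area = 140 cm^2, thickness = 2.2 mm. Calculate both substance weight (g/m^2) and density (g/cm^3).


Substance weight = 1587.9 g/m^2
Density = 0.722 g/cm^3

SW = 22.23 / 140 x 10000 = 1587.9 g/m^2
Volume = 140 x 2.2 / 10 = 30.80 cm^3
Density = 22.23 / 30.80 = 0.722 g/cm^3


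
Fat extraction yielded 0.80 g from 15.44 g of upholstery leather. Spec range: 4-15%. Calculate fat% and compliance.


Fat content = 5.2%
Compliant: Yes


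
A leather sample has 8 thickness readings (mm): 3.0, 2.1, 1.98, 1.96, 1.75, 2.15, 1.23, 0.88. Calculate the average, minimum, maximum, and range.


Average = 1.88 mm
Min = 0.88 mm
Max = 3.0 mm
Range = 2.12 mm

Sum = 15.05
Average = 15.05 / 8 = 1.88 mm
Minimum = 0.88 mm
Maximum = 3.0 mm
Range = 3.0 - 0.88 = 2.12 mm


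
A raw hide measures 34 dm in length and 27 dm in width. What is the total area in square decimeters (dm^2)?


Area = length x width
Area = 34 x 27 = 918 dm^2


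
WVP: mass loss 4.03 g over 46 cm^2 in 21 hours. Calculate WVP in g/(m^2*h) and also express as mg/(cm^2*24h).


WVP = 41.72 g/(m^2*h)
Daily rate = 100.12 mg/(cm^2*24h)

WVP = 4.03 / (46 x 21) x 10000 = 41.72 g/(m^2*h)
Mass loss in mg = 4.03 x 1000 = 4030 mg
Per cm^2 per 24h in mg: 4030 x 24 / (46 x 21) = 96720 / 966 = 100.12 mg/(cm^2*24h)


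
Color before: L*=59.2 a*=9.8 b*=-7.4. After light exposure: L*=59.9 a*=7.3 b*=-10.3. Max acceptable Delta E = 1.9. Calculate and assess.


dL = 0.7, da = -2.5, db = -2.9
dE = sqrt((0.7)^2 + (-2.5)^2 + (-2.9)^2) = 3.89
Max = 1.9
Passes: No


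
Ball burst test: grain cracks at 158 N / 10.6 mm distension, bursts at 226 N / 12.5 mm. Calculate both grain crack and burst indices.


Crack index = 158 / 10.6 = 14.9 N/mm
Burst index = 226 / 12.5 = 18.1 N/mm


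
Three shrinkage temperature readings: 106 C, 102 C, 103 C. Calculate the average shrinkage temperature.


103.7 C


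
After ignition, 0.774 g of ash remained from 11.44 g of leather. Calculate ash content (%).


6.77%

Ash% = 0.774 / 11.44 x 100
Ash% = 6.77%


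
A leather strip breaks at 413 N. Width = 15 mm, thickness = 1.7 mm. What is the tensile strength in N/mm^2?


16.20 N/mm^2

Cross-sectional area = 15 x 1.7 = 25.5 mm^2
Tensile strength = 413 / 25.5 = 16.20 N/mm^2


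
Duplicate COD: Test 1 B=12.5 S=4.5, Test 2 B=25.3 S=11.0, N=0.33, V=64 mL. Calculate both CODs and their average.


COD1 = (12.5 - 4.5) x 0.33 x 8000 / 64 = 330.0 mg/L
COD2 = (25.3 - 11.0) x 0.33 x 8000 / 64 = 589.9 mg/L
Average = (330.0 + 589.9) / 2 = 460.0 mg/L


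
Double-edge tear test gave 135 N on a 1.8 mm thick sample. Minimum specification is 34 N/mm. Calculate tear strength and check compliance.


Tear strength = 135 / 1.8 = 75.0 N/mm
Required minimum = 34 N/mm
Compliant: Yes


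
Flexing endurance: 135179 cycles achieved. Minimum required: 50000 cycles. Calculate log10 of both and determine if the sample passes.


log10(135179) = 5.13
log10(50000) = 4.70
Passes: Yes


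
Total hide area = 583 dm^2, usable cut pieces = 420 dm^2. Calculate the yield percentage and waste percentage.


Yield = 420 / 583 x 100 = 72.0%
Waste = 583 - 420 = 163 dm^2
Waste% = 100 - 72.0 = 28.0%


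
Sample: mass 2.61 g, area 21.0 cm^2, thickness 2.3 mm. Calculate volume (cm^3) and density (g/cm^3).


Volume = 4.830 cm^3
Density = 0.540 g/cm^3

Thickness in cm = 2.3 / 10 = 0.23 cm
Volume = 21.0 x 0.23 = 4.830 cm^3
Density = 2.61 / 4.830 = 0.540 g/cm^3


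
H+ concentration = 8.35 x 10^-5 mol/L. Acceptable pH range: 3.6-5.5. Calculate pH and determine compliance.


pH = -log10(8.35 x 10^-5) = 4.08
Range: 3.6 to 5.5
Compliant: Yes


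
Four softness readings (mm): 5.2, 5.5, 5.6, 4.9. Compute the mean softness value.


5.30 mm


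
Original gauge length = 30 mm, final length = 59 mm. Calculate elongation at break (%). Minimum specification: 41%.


Extension = 59 - 30 = 29 mm
Elongation = 29 / 30 x 100 = 96.7%
Minimum required: 41%
Meets specification: Yes


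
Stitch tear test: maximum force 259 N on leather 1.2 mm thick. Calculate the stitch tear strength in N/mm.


Stitch tear strength = force / thickness
STS = 259 / 1.2 = 215.8 N/mm


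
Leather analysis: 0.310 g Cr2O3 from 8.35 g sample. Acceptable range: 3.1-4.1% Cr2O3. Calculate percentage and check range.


Cr2O3 = 3.71%
Within range: Yes


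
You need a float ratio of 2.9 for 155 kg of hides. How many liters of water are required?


449.5 L


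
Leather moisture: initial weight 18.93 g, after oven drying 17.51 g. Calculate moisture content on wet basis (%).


7.5%

Moisture = 18.93 - 17.51 = 1.42 g
MC = 1.42 / 18.93 x 100 = 7.5%


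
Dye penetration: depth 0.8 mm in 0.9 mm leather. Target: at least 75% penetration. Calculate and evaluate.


Penetration = 88.9%
Meets target: Yes


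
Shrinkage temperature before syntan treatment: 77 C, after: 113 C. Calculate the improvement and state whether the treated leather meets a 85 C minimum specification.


Improvement = 113 - 77 = 36 C
Spec check: 113 C >= 85 C? Yes


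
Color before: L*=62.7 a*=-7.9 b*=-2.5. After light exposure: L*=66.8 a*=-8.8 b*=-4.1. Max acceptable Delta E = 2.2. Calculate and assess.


Delta E = 4.49
Passes: No

dL = 4.1, da = -0.9, db = -1.6
dE = sqrt((4.1)^2 + (-0.9)^2 + (-1.6)^2) = 4.49
Max = 2.2
Passes: No


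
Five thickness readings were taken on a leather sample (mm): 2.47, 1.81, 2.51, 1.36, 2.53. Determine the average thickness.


Sum = 2.47 + 1.81 + 2.51 + 1.36 + 2.53 = 10.68
Average = 10.68 / 5 = 2.14 mm


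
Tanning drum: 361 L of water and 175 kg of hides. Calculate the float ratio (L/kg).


2.1


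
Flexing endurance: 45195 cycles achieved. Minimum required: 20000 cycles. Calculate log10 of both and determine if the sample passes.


Achieved: log10 = 4.66
Required: log10 = 4.30
Passes: Yes

log10(45195) = 4.66
log10(20000) = 4.30
Passes: Yes


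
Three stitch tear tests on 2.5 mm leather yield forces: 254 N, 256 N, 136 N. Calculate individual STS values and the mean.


STS1 = 101.6 N/mm
STS2 = 102.4 N/mm
STS3 = 54.4 N/mm
Mean = 86.1 N/mm


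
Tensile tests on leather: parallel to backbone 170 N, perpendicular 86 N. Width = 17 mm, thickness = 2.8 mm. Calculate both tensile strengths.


Area = 17 x 2.8 = 47.6 mm^2
TS (parallel) = 170 / 47.6 = 3.57 N/mm^2
TS (perpendicular) = 86 / 47.6 = 1.81 N/mm^2


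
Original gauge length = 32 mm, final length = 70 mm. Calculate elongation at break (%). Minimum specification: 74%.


Elongation = 118.8%
Meets spec: Yes

Extension = 70 - 32 = 38 mm
Elongation = 38 / 32 x 100 = 118.8%
Minimum required: 74%
Meets specification: Yes


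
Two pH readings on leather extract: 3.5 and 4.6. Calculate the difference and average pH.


Difference = 1.1
Average pH = 4.05

Difference = |3.5 - 4.6| = 1.1
Average = (3.5 + 4.6) / 2 = 4.05


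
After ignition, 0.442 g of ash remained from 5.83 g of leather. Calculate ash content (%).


Ash% = 0.442 / 5.83 x 100
Ash% = 7.58%


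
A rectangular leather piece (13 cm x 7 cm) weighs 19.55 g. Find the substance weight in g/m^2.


Area = 13 x 7 = 91 cm^2
SW = 19.55 / 91 x 10000 = 2148.4 g/m^2


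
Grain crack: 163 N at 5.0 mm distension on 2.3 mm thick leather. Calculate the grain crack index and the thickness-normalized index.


Crack index = 32.6 N/mm
Normalized index = 14.2 N/mm per mm

Crack index = 163 / 5.0 = 32.6 N/mm
Normalized = 32.6 / 2.3 = 14.2 N/mm per mm


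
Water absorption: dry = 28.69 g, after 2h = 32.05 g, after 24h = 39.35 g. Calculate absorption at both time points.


2h absorption = 11.7%
24h absorption = 37.2%


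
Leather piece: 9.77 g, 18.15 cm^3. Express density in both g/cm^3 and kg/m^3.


0.538 g/cm^3
538 kg/m^3


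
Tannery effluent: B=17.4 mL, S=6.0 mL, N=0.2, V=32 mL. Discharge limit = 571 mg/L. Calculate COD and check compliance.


COD = (17.4 - 6.0) x 0.2 x 8000 / 32 = 570.0 mg/L
Limit: 571 mg/L
Compliant: Yes


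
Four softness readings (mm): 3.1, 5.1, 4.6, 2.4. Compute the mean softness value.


3.80 mm

Sum = 3.1 + 5.1 + 4.6 + 2.4
Mean = 15.2 / 4 = 3.80 mm


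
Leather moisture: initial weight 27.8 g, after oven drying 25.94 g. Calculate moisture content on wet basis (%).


6.7%

Moisture = 27.8 - 25.94 = 1.86 g
MC = 1.86 / 27.8 x 100 = 6.7%


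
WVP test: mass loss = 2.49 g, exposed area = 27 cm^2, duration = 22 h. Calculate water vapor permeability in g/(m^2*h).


41.92 g/(m^2*h)


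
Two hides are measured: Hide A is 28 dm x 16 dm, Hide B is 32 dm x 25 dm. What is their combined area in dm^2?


Hide A area = 28 x 16 = 448 dm^2
Hide B area = 32 x 25 = 800 dm^2
Total = 448 + 800 = 1248 dm^2


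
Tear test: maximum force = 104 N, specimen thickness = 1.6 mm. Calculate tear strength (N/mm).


65.0 N/mm

Tear strength = force / thickness
Tear = 104 / 1.6 = 65.0 N/mm


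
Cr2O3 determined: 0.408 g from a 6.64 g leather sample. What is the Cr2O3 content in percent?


6.14%

Cr2O3% = 0.408 / 6.64 x 100
Cr2O3% = 6.14%


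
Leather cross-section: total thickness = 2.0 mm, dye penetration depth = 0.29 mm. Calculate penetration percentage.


Penetration% = 0.29 / 2.0 x 100
Penetration = 14.5%


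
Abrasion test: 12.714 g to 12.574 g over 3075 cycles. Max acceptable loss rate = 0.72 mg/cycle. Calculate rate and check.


Loss = 12.714 - 12.574 = 0.140 g
Rate = 0.140 g / 3075 cycles x 1000 = 0.046 mg/cycle
Max = 0.72 mg/cycle
Passes: Yes


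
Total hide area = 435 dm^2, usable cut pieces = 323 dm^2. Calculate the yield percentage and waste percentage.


Yield = 74.3%
Waste = 25.7%

Yield = 323 / 435 x 100 = 74.3%
Waste = 435 - 323 = 112 dm^2
Waste% = 100 - 74.3 = 25.7%


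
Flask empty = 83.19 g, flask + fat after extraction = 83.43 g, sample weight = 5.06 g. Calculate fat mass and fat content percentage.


Fat mass = 83.43 - 83.19 = 0.24 g
Fat% = 0.24 / 5.06 x 100 = 4.7%


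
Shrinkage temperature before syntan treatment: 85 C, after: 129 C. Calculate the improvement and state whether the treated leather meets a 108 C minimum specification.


Improvement = 129 - 85 = 44 C
Spec check: 129 C >= 108 C? Yes


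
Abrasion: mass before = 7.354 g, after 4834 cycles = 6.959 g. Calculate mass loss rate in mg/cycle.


Mass loss = 7.354 - 6.959 = 0.395 g
Rate = 0.395 / 4834 x 1000 = 0.082 mg/cycle


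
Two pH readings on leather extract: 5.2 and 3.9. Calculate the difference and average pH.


Difference = |5.2 - 3.9| = 1.3
Average = (5.2 + 3.9) / 2 = 4.55


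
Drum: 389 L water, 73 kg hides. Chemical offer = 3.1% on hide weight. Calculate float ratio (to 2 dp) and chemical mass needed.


Float ratio = 389 / 73 = 5.33
Chemical = 73 x 3.1 / 100 = 2.263 kg


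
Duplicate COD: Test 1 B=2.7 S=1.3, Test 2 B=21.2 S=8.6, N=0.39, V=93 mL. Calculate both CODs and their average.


COD1 = 47.0 mg/L
COD2 = 422.7 mg/L
Average = 234.9 mg/L


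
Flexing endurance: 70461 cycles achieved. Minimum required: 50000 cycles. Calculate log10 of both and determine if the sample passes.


log10(70461) = 4.85
log10(50000) = 4.70
Passes: Yes


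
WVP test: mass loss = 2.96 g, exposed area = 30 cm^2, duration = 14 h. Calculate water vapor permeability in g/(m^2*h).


70.48 g/(m^2*h)

WVP = mass_loss / (area x time) x 10000
WVP = 2.96 / (30 x 14) x 10000
WVP = 2.96 / 420 x 10000 = 70.48 g/(m^2*h)


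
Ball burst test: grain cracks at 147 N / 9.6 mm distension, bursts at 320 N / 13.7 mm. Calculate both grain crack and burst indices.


Crack index = 15.3 N/mm
Burst index = 23.4 N/mm

Crack index = 147 / 9.6 = 15.3 N/mm
Burst index = 320 / 13.7 = 23.4 N/mm


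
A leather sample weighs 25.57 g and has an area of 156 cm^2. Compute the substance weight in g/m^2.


1639.1 g/m^2


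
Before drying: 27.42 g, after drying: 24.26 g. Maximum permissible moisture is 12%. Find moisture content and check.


MC = (27.42 - 24.26) / 27.42 x 100 = 11.5%
Maximum: 12%
Acceptable: Yes


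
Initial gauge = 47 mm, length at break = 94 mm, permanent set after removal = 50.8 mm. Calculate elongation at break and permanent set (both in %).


Elongation at break = (94 - 47) / 47 x 100 = 100.0%
Permanent set = (50.8 - 47) / 47 x 100 = 8.1%


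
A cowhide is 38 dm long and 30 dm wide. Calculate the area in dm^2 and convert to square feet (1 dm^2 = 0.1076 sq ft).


1140 dm^2
122.66 sq ft

Area = 38 x 30 = 1140 dm^2
Conversion: 1140 x 0.1076 = 122.66 sq ft


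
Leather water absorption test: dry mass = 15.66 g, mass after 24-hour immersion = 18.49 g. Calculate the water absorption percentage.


18.1%


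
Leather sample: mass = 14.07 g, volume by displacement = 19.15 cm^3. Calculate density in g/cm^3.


Density = mass / volume
Density = 14.07 / 19.15 = 0.735 g/cm^3


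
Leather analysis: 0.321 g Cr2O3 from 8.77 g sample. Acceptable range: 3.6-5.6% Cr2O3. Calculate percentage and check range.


Cr2O3 = 3.66%
Within range: Yes

Cr2O3% = 0.321 / 8.77 x 100 = 3.66%
Acceptable range: 3.6 to 5.6%
Within range: Yes


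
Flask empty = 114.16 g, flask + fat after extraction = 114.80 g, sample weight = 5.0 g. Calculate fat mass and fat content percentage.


Fat mass = 114.80 - 114.16 = 0.64 g
Fat% = 0.64 / 5.0 x 100 = 12.8%


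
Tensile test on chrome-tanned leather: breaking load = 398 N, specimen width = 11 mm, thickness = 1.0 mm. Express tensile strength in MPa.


Cross-section = 11 x 1.0 = 11.0 mm^2
TS = 398 / 11.0 = 36.18 MPa
(1 N/mm^2 = 1 MPa)


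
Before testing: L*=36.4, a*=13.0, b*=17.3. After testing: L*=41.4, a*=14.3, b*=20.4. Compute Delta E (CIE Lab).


Delta E = 6.02

dL = 41.4 - 36.4 = 5.0
da = 14.3 - 13.0 = 1.3
db = 20.4 - 17.3 = 3.1
dE = sqrt((5.0)^2 + (1.3)^2 + (3.1)^2) = 6.02


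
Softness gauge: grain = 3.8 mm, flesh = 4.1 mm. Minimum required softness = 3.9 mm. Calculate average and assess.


Average = (3.8 + 4.1) / 2 = 3.95 mm
Minimum = 3.9 mm
Meets requirement: Yes


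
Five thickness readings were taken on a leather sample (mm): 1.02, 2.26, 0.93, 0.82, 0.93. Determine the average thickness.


1.19 mm

Sum = 1.02 + 2.26 + 0.93 + 0.82 + 0.93 = 5.96
Average = 5.96 / 5 = 1.19 mm


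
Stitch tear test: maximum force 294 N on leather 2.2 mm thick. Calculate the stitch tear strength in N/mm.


Stitch tear strength = force / thickness
STS = 294 / 2.2 = 133.6 N/mm


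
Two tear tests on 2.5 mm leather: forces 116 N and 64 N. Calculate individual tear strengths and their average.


Tear 1 = 116 / 2.5 = 46.4 N/mm
Tear 2 = 64 / 2.5 = 25.6 N/mm
Average = (46.4 + 25.6) / 2 = 36.0 N/mm


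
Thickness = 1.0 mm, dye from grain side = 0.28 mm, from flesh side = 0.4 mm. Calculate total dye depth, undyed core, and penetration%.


Total dyed = 0.68 mm
Undyed core = 0.32 mm
Penetration = 68.0%

Total dyed = 0.28 + 0.4 = 0.68 mm
Undyed core = 1.0 - 0.68 = 0.32 mm
Penetration = 0.68 / 1.0 x 100 = 68.0%


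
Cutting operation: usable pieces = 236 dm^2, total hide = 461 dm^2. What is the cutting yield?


Yield = usable / total x 100
Yield = 236 / 461 x 100 = 51.2%


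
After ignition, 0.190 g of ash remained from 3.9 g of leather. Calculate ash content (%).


Ash% = 0.190 / 3.9 x 100
Ash% = 4.87%


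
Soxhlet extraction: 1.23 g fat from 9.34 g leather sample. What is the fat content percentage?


13.2%

Fat content = 1.23 / 9.34 x 100
Fat = 13.2%


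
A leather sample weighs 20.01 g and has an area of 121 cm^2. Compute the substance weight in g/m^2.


1653.7 g/m^2

Substance weight = mass / area x 10000
SW = 20.01 / 121 x 10000
SW = 1653.7 g/m^2


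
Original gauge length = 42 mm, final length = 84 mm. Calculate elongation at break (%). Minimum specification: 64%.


Elongation = 100.0%
Meets spec: Yes

Extension = 84 - 42 = 42 mm
Elongation = 42 / 42 x 100 = 100.0%
Minimum required: 64%
Meets specification: Yes


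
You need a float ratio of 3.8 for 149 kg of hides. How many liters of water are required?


Water = hide weight x target ratio
Water = 149 x 3.8 = 566.2 L


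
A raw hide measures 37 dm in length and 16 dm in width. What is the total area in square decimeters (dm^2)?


Area = length x width
Area = 37 x 16 = 592 dm^2


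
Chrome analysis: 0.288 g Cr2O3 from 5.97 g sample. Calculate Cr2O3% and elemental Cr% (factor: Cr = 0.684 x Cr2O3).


Cr2O3% = 0.288 / 5.97 x 100 = 4.82%
Cr% = 4.82 x 0.684 = 3.30%


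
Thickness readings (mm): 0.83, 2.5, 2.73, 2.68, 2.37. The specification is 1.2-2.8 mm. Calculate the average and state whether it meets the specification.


Sum = 11.11
Average = 11.11 / 5 = 2.22 mm
Specification range: 1.2 to 2.8 mm
Within spec: Yes


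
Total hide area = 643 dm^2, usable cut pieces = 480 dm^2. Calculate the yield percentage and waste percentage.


Yield = 480 / 643 x 100 = 74.7%
Waste = 643 - 480 = 163 dm^2
Waste% = 100 - 74.7 = 25.3%


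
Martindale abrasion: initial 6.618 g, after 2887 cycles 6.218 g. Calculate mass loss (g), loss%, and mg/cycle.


Loss = 6.618 - 6.218 = 0.400 g
Loss% = 0.400 / 6.618 x 100 = 6.04%
Rate = 0.400 / 2887 x 1000 = 0.139 mg/cycle


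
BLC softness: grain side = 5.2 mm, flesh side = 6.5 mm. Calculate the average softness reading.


5.85 mm


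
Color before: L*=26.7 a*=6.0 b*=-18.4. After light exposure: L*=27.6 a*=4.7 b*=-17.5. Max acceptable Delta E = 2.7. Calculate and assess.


Delta E = 1.82
Passes: Yes


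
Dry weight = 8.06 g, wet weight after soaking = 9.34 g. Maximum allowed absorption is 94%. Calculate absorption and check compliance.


Absorption = 15.9%
Compliant: Yes


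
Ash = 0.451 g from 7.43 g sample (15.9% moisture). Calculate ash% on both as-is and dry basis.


As-is ash% = 0.451 / 7.43 x 100 = 6.07%
Dry mass = 7.43 x (100 - 15.9) / 100 = 6.24863 g
Dry-basis ash% = 0.451 / 6.24863 x 100 = 7.22%


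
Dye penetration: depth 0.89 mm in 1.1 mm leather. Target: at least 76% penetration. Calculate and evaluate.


Penetration = 80.9%
Meets target: Yes

Penetration = 0.89 / 1.1 x 100 = 80.9%
Target: 76%
Meets target: Yes


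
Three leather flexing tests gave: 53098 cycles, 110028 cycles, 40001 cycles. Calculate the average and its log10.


Average = (53098 + 110028 + 40001) / 3 = 67709 cycles
log10(67709) = 4.83


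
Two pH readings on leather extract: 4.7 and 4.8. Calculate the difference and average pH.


Difference = 0.1
Average pH = 4.75


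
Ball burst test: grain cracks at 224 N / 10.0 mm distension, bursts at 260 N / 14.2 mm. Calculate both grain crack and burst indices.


Crack index = 224 / 10.0 = 22.4 N/mm
Burst index = 260 / 14.2 = 18.3 N/mm


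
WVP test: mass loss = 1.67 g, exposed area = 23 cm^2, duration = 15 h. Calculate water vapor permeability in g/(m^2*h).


WVP = mass_loss / (area x time) x 10000
WVP = 1.67 / (23 x 15) x 10000
WVP = 1.67 / 345 x 10000 = 48.41 g/(m^2*h)


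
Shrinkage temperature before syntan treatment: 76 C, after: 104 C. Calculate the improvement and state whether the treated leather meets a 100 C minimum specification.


Improvement = 104 - 76 = 28 C
Spec check: 104 C >= 100 C? Yes


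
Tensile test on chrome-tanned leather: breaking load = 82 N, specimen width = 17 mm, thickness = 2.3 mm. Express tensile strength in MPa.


Cross-section = 17 x 2.3 = 39.1 mm^2
TS = 82 / 39.1 = 2.10 MPa
(1 N/mm^2 = 1 MPa)


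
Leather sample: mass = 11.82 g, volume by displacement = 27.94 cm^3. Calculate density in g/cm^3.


Density = mass / volume
Density = 11.82 / 27.94 = 0.423 g/cm^3


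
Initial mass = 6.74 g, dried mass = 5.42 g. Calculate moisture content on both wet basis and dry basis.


Moisture lost = 6.74 - 5.42 = 1.32 g
Wet basis MC = 1.32 / 6.74 x 100 = 19.6%
Dry basis MC = 1.32 / 5.42 x 100 = 24.4%


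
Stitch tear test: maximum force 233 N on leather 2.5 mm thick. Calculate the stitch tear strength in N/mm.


Stitch tear strength = force / thickness
STS = 233 / 2.5 = 93.2 N/mm


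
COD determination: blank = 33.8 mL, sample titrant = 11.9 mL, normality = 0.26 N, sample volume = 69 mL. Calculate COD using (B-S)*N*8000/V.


COD = (33.8 - 11.9) x 0.26 x 8000 / 69
COD = 21.9 x 0.26 x 8000 / 69
COD = 660.2 mg/L


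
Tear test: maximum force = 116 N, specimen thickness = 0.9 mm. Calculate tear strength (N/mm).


Tear strength = force / thickness
Tear = 116 / 0.9 = 128.9 N/mm


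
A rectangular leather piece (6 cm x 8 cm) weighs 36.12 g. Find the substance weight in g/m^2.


Area = 6 x 8 = 48 cm^2
SW = 36.12 / 48 x 10000 = 7525.0 g/m^2


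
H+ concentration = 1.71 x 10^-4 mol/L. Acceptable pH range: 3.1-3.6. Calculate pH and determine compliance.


pH = -log10(1.71 x 10^-4) = 3.77
Range: 3.1 to 3.6
Compliant: No


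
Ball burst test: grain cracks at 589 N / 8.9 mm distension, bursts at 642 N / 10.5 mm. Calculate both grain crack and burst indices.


Crack index = 589 / 8.9 = 66.2 N/mm
Burst index = 642 / 10.5 = 61.1 N/mm


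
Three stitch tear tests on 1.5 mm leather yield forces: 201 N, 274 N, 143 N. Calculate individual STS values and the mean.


STS1 = 134.0 N/mm
STS2 = 182.7 N/mm
STS3 = 95.3 N/mm
Mean = 137.3 N/mm

STS1 = 201 / 1.5 = 134.0 N/mm
STS2 = 274 / 1.5 = 182.7 N/mm
STS3 = 143 / 1.5 = 95.3 N/mm
Mean = (134.0 + 182.7 + 95.3) / 3 = 137.3 N/mm


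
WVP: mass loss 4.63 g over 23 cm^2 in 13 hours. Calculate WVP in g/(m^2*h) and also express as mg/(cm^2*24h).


WVP = 154.85 g/(m^2*h)
Daily rate = 371.64 mg/(cm^2*24h)


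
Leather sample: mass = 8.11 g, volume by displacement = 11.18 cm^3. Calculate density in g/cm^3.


Density = mass / volume
Density = 8.11 / 11.18 = 0.725 g/cm^3


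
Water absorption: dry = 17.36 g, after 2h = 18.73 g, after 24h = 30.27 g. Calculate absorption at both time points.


2h absorption = 7.9%
24h absorption = 74.4%

WA (2h) = (18.73 - 17.36) / 17.36 x 100 = 7.9%
WA (24h) = (30.27 - 17.36) / 17.36 x 100 = 74.4%


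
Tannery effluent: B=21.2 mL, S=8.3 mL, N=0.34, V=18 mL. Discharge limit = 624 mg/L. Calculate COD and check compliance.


COD = (21.2 - 8.3) x 0.34 x 8000 / 18 = 1949.3 mg/L
Limit: 624 mg/L
Compliant: No


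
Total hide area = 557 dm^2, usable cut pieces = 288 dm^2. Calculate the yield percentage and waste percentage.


Yield = 288 / 557 x 100 = 51.7%
Waste = 557 - 288 = 269 dm^2
Waste% = 100 - 51.7 = 48.3%


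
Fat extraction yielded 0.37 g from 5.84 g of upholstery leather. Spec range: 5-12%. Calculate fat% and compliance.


Fat content = 6.3%
Compliant: Yes

Fat% = 0.37 / 5.84 x 100 = 6.3%
Spec range: 5-12%
Compliant: Yes


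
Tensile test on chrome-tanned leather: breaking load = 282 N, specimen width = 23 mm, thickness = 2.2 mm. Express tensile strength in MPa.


Cross-section = 23 x 2.2 = 50.6 mm^2
TS = 282 / 50.6 = 5.57 MPa
(1 N/mm^2 = 1 MPa)


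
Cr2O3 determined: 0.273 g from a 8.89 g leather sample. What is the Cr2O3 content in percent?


Cr2O3% = 0.273 / 8.89 x 100
Cr2O3% = 3.07%


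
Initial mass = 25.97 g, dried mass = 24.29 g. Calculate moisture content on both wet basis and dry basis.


Moisture lost = 25.97 - 24.29 = 1.68 g
Wet basis MC = 1.68 / 25.97 x 100 = 6.5%
Dry basis MC = 1.68 / 24.29 x 100 = 6.9%


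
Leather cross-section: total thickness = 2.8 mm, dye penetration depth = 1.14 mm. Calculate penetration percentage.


40.7%

Penetration% = 1.14 / 2.8 x 100
Penetration = 40.7%


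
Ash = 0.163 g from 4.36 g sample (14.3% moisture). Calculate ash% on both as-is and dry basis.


As-is ash = 3.74%
Dry-basis ash = 4.36%


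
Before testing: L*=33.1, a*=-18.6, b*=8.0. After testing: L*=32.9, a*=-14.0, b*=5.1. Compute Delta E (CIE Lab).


dL = 32.9 - 33.1 = -0.2
da = -14.0 - (-18.6) = 4.6
db = 5.1 - 8.0 = -2.9
dE = sqrt((-0.2)^2 + (4.6)^2 + (-2.9)^2) = 5.44


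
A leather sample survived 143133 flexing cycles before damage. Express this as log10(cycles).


5.16

log10(143133) = 5.16


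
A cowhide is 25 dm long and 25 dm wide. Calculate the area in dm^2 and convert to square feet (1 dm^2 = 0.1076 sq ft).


625 dm^2
67.25 sq ft


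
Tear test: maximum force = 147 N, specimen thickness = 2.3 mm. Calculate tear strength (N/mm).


63.9 N/mm

Tear strength = force / thickness
Tear = 147 / 2.3 = 63.9 N/mm


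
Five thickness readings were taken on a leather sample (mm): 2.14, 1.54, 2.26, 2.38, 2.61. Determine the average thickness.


2.19 mm

Sum = 2.14 + 1.54 + 2.26 + 2.38 + 2.61 = 10.93
Average = 10.93 / 5 = 2.19 mm


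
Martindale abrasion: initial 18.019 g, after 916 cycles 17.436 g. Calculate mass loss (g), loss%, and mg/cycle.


Mass loss = 0.583 g
Loss = 3.24%
Rate = 0.636 mg/cycle

Loss = 18.019 - 17.436 = 0.583 g
Loss% = 0.583 / 18.019 x 100 = 3.24%
Rate = 0.583 / 916 x 1000 = 0.636 mg/cycle


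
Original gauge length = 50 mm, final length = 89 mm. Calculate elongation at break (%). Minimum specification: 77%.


Elongation = 78.0%
Meets spec: Yes

Extension = 89 - 50 = 39 mm
Elongation = 39 / 50 x 100 = 78.0%
Minimum required: 77%
Meets specification: Yes


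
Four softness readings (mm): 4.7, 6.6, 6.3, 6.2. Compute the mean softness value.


Sum = 4.7 + 6.6 + 6.3 + 6.2
Mean = 23.8 / 4 = 5.95 mm


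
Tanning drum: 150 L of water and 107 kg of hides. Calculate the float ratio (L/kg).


1.4

Float ratio = water / hide weight
Ratio = 150 / 107 = 1.4


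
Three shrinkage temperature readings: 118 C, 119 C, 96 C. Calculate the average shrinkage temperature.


Average = (118 + 119 + 96) / 3
Average = 333 / 3 = 111.0 C


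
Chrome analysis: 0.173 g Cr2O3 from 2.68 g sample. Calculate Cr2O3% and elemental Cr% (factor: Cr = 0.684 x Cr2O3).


Cr2O3% = 0.173 / 2.68 x 100 = 6.46%
Cr% = 6.46 x 0.684 = 4.42%


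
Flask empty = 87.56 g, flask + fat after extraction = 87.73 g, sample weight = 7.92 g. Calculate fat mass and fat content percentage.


Fat mass = 0.17 g
Fat content = 2.1%

Fat mass = 87.73 - 87.56 = 0.17 g
Fat% = 0.17 / 7.92 x 100 = 2.1%


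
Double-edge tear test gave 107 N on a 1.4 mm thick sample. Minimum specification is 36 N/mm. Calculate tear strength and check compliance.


Tear strength = 107 / 1.4 = 76.4 N/mm
Required minimum = 36 N/mm
Compliant: Yes


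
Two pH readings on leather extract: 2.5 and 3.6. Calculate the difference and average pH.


Difference = 1.1
Average pH = 3.05

Difference = |2.5 - 3.6| = 1.1
Average = (2.5 + 3.6) / 2 = 3.05


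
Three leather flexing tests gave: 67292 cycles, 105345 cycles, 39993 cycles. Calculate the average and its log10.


Average = 70877 cycles
log10 = 4.85

Average = (67292 + 105345 + 39993) / 3 = 70877 cycles
log10(70877) = 4.85


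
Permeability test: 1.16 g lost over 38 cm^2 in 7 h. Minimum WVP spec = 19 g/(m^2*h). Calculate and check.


WVP = 1.16 / (38 x 7) x 10000 = 43.61 g/(m^2*h)
Minimum: 19 g/(m^2*h)
Meets spec: Yes


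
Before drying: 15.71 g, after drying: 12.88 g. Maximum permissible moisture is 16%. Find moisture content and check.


Moisture content = 18.0%
Acceptable: No

MC = (15.71 - 12.88) / 15.71 x 100 = 18.0%
Maximum: 16%
Acceptable: No


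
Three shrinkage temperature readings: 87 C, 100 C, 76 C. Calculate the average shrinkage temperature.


Average = (87 + 100 + 76) / 3
Average = 263 / 3 = 87.7 C


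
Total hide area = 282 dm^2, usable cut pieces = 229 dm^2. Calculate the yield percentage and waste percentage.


Yield = 229 / 282 x 100 = 81.2%
Waste = 282 - 229 = 53 dm^2
Waste% = 100 - 81.2 = 18.8%


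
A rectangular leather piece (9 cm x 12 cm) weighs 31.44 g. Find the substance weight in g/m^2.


2911.1 g/m^2

Area = 9 x 12 = 108 cm^2
SW = 31.44 / 108 x 10000 = 2911.1 g/m^2


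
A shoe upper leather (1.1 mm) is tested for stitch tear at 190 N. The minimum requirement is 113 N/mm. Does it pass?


STS = 172.7 N/mm
Passes: Yes


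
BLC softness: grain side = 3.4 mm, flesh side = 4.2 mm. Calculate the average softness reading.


Average = (3.4 + 4.2) / 2
Average = 3.80 mm


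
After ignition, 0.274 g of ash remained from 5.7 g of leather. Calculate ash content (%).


4.81%

Ash% = 0.274 / 5.7 x 100
Ash% = 4.81%


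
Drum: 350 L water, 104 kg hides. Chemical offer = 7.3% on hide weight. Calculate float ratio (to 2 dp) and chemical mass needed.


Float ratio = 350 / 104 = 3.37
Chemical = 104 x 7.3 / 100 = 7.592 kg


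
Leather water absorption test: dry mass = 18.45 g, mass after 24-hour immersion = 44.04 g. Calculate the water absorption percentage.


138.7%

Water absorbed = 44.04 - 18.45 = 25.59 g
WA% = 25.59 / 18.45 x 100 = 138.7%


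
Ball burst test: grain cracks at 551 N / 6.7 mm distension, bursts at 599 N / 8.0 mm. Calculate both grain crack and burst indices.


Crack index = 82.2 N/mm
Burst index = 74.9 N/mm

Crack index = 551 / 6.7 = 82.2 N/mm
Burst index = 599 / 8.0 = 74.9 N/mm


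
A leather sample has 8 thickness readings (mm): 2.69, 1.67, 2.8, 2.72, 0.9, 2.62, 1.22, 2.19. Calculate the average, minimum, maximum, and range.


Average = 2.10 mm
Min = 0.9 mm
Max = 2.8 mm
Range = 1.90 mm

Sum = 16.81
Average = 16.81 / 8 = 2.10 mm
Minimum = 0.9 mm
Maximum = 2.8 mm
Range = 2.8 - 0.9 = 1.90 mm


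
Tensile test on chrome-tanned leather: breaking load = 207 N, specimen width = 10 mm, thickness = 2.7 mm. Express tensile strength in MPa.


Cross-section = 10 x 2.7 = 27.0 mm^2
TS = 207 / 27.0 = 7.67 MPa
(1 N/mm^2 = 1 MPa)


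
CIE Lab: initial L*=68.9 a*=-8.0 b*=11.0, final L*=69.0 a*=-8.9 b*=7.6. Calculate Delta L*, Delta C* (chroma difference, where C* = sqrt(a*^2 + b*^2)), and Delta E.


Delta L* = 69.0 - 68.9 = 0.1
C1* = sqrt((-8.0)^2 + (11.0)^2) = 13.601
C2* = sqrt((-8.9)^2 + (7.6)^2) = 11.703
Delta C* = 11.703 - 13.601 = -1.90
Delta E = sqrt((0.1)^2 + (-0.9)^2 + (-3.4)^2) = 3.52


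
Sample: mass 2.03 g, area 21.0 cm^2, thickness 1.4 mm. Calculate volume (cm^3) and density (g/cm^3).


Volume = 2.940 cm^3
Density = 0.690 g/cm^3

Thickness in cm = 1.4 / 10 = 0.14 cm
Volume = 21.0 x 0.14 = 2.940 cm^3
Density = 2.03 / 2.940 = 0.690 g/cm^3


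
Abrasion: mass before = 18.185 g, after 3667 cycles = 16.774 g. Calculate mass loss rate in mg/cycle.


0.385 mg/cycle

Mass loss = 18.185 - 16.774 = 1.411 g
Rate = 1.411 / 3667 x 1000 = 0.385 mg/cycle


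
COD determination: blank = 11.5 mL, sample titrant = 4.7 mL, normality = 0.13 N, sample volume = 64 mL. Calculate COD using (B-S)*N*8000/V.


COD = (11.5 - 4.7) x 0.13 x 8000 / 64
COD = 6.8 x 0.13 x 8000 / 64
COD = 110.5 mg/L


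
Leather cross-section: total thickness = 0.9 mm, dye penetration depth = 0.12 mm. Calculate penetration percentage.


Penetration% = 0.12 / 0.9 x 100
Penetration = 13.3%


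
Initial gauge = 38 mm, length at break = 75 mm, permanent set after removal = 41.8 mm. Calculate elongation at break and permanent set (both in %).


Elongation at break = 97.4%
Permanent set = 10.0%


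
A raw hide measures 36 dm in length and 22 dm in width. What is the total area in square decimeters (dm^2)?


792 dm^2

Area = length x width
Area = 36 x 22 = 792 dm^2


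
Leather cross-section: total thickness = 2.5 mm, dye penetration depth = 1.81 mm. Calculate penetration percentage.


72.4%

Penetration% = 1.81 / 2.5 x 100
Penetration = 72.4%


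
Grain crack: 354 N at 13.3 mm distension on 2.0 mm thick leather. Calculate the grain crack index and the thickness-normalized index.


Crack index = 354 / 13.3 = 26.6 N/mm
Normalized = 26.6 / 2.0 = 13.3 N/mm per mm


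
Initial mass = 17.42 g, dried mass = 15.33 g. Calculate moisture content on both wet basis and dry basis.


Wet basis = 12.0%
Dry basis = 13.6%


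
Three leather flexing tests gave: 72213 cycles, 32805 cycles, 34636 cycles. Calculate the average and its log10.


Average = (72213 + 32805 + 34636) / 3 = 46551 cycles
log10(46551) = 4.67


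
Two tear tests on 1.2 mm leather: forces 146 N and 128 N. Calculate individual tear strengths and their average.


Tear 1 = 146 / 1.2 = 121.7 N/mm
Tear 2 = 128 / 1.2 = 106.7 N/mm
Average = (121.7 + 106.7) / 2 = 114.2 N/mm


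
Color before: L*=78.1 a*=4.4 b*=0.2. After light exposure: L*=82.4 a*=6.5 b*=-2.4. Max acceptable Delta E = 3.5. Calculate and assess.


Delta E = 5.45
Passes: No


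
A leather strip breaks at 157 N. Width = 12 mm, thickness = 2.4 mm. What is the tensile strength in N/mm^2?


5.45 N/mm^2


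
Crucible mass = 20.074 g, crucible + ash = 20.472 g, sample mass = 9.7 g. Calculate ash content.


Ash mass = 20.472 - 20.074 = 0.398 g
Ash% = 0.398 / 9.7 x 100 = 4.10%


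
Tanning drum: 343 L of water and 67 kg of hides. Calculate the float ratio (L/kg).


Float ratio = water / hide weight
Ratio = 343 / 67 = 5.1


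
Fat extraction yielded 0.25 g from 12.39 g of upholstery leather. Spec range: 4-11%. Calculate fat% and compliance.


Fat content = 2.0%
Compliant: No

Fat% = 0.25 / 12.39 x 100 = 2.0%
Spec range: 4-11%
Compliant: No


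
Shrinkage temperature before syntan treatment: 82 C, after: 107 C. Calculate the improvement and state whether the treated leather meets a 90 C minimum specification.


Improvement = 107 - 82 = 25 C
Spec check: 107 C >= 90 C? Yes


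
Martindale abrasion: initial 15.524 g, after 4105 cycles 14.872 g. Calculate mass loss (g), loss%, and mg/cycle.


Mass loss = 0.652 g
Loss = 4.20%
Rate = 0.159 mg/cycle


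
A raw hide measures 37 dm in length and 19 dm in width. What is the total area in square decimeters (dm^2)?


Area = length x width
Area = 37 x 19 = 703 dm^2


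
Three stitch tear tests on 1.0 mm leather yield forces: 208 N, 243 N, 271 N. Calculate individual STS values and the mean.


STS1 = 208.0 N/mm
STS2 = 243.0 N/mm
STS3 = 271.0 N/mm
Mean = 240.7 N/mm

STS1 = 208 / 1.0 = 208.0 N/mm
STS2 = 243 / 1.0 = 243.0 N/mm
STS3 = 271 / 1.0 = 271.0 N/mm
Mean = (208.0 + 243.0 + 271.0) / 3 = 240.7 N/mm


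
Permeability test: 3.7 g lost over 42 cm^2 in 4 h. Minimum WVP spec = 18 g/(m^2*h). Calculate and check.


WVP = 220.24 g/(m^2*h)
Meets specification: Yes


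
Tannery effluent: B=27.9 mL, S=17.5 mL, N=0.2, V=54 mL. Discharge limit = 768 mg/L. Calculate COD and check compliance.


COD = 308.1 mg/L
Compliant: Yes

COD = (27.9 - 17.5) x 0.2 x 8000 / 54 = 308.1 mg/L
Limit: 768 mg/L
Compliant: Yes


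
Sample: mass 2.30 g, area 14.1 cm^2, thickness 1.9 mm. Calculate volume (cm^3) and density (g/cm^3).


Volume = 2.679 cm^3
Density = 0.859 g/cm^3

Thickness in cm = 1.9 / 10 = 0.19 cm
Volume = 14.1 x 0.19 = 2.679 cm^3
Density = 2.30 / 2.679 = 0.859 g/cm^3


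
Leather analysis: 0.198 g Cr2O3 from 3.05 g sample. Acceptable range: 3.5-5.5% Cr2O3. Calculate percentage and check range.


Cr2O3 = 6.49%
Within range: No


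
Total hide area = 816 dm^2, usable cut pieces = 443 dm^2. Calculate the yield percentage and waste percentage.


Yield = 54.3%
Waste = 45.7%

Yield = 443 / 816 x 100 = 54.3%
Waste = 816 - 443 = 373 dm^2
Waste% = 100 - 54.3 = 45.7%


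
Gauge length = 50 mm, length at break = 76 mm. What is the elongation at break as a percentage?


52.0%


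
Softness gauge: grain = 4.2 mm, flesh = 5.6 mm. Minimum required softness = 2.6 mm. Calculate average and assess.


Average softness = 4.90 mm
Meets requirement: Yes


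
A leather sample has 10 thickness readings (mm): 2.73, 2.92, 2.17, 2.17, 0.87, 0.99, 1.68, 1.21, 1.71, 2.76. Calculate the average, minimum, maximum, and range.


Sum = 19.21
Average = 19.21 / 10 = 1.92 mm
Minimum = 0.87 mm
Maximum = 2.92 mm
Range = 2.92 - 0.87 = 2.05 mm


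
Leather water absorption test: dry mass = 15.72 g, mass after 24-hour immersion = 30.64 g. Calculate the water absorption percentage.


Water absorbed = 30.64 - 15.72 = 14.92 g
WA% = 14.92 / 15.72 x 100 = 94.9%


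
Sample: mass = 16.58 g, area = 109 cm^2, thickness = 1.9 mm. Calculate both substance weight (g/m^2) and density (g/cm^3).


SW = 16.58 / 109 x 10000 = 1521.1 g/m^2
Volume = 109 x 1.9 / 10 = 20.71 cm^3
Density = 16.58 / 20.71 = 0.801 g/cm^3


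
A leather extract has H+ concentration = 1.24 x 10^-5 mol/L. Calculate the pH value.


pH = 4.91

pH = -log10[H+]
pH = -log10(1.24 x 10^-5) = 4.91


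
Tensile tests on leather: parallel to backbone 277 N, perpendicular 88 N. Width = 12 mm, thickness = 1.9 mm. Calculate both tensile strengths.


Area = 12 x 1.9 = 22.8 mm^2
TS (parallel) = 277 / 22.8 = 12.15 N/mm^2
TS (perpendicular) = 88 / 22.8 = 3.86 N/mm^2


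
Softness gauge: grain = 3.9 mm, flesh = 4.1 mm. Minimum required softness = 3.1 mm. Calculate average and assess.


Average softness = 4.00 mm
Meets requirement: Yes


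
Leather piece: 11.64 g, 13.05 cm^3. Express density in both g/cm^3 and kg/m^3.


Density = 11.64 / 13.05 = 0.892 g/cm^3
Convert: 0.892 x 1000 = 892 kg/m^3


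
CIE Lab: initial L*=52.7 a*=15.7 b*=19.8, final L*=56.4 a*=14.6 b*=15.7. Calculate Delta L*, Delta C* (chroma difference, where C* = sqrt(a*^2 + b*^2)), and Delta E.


Delta L* = 3.7
Delta C* = -3.83
Delta E = 5.63


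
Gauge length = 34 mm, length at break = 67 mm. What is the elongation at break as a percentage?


97.1%


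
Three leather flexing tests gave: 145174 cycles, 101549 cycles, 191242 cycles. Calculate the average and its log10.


Average = 145988 cycles
log10 = 5.16


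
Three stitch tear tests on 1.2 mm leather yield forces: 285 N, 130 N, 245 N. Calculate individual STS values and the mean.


STS1 = 285 / 1.2 = 237.5 N/mm
STS2 = 130 / 1.2 = 108.3 N/mm
STS3 = 245 / 1.2 = 204.2 N/mm
Mean = (237.5 + 108.3 + 204.2) / 3 = 183.3 N/mm


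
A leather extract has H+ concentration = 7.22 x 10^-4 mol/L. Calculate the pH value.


pH = 3.14

pH = -log10[H+]
pH = -log10(7.22 x 10^-4) = 3.14


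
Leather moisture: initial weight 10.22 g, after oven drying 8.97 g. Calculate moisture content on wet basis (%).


12.2%


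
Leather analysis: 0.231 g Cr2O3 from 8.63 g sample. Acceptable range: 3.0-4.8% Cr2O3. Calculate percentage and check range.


Cr2O3% = 0.231 / 8.63 x 100 = 2.68%
Acceptable range: 3.0 to 4.8%
Within range: No


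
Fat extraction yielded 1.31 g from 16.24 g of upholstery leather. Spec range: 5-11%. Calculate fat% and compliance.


Fat% = 1.31 / 16.24 x 100 = 8.1%
Spec range: 5-11%
Compliant: Yes


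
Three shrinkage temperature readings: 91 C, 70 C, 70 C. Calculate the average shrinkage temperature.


Average = (91 + 70 + 70) / 3
Average = 231 / 3 = 77.0 C


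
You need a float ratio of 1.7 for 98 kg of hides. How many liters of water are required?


166.6 L


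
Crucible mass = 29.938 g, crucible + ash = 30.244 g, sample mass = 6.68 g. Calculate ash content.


Ash mass = 30.244 - 29.938 = 0.306 g
Ash% = 0.306 / 6.68 x 100 = 4.58%


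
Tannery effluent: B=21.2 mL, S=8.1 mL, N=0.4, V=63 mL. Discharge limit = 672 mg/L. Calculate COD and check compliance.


COD = (21.2 - 8.1) x 0.4 x 8000 / 63 = 665.4 mg/L
Limit: 672 mg/L
Compliant: Yes


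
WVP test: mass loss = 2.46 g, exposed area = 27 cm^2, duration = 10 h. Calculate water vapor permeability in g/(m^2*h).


WVP = mass_loss / (area x time) x 10000
WVP = 2.46 / (27 x 10) x 10000
WVP = 2.46 / 270 x 10000 = 91.11 g/(m^2*h)


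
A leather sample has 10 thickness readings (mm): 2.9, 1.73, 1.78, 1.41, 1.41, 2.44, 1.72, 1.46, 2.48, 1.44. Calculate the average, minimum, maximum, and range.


Sum = 18.77
Average = 18.77 / 10 = 1.88 mm
Minimum = 1.41 mm
Maximum = 2.9 mm
Range = 2.9 - 1.41 = 1.49 mm
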